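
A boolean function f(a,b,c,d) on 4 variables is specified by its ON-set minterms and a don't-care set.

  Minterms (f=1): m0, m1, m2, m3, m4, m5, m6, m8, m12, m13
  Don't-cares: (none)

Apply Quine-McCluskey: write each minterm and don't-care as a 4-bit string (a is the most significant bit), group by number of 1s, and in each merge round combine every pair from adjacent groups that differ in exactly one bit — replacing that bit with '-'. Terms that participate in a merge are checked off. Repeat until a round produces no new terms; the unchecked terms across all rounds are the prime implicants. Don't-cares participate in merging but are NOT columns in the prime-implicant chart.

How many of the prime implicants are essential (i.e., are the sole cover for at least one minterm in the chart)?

4

size-2^0 implicants → 0000(✓)  0001(✓)  0010(✓)  0011(✓)  0100(✓)  0101(✓)  0110(✓)  1000(✓)  1100(✓)  1101(✓)
size-2^1 implicants → -000(✓)  -100(✓)  -101(✓)  0-00(✓)  0-01(✓)  0-10(✓)  00-0(✓)  00-1(✓)  000-(✓)  001-(✓)  01-0(✓)  010-(✓)  1-00(✓)  110-(✓)
size-2^2 implicants → --00  -10-  0--0  0-0-  00--
Unchecked terms (primes): --00, -10-, 0--0, 0-0-, 00--
Minterm coverage:
  m0 ⊆ --00,0--0,0-0-,00--
  m1 ⊆ 0-0-,00--
  m2 ⊆ 0--0,00--
  m3 ⊆ 00-- [E]
  m4 ⊆ --00,-10-,0--0,0-0-
  m5 ⊆ -10-,0-0-
  m6 ⊆ 0--0 [E]
  m8 ⊆ --00 [E]
  m12 ⊆ --00,-10-
  m13 ⊆ -10- [E]
E = {--00, -10-, 0--0, 00--}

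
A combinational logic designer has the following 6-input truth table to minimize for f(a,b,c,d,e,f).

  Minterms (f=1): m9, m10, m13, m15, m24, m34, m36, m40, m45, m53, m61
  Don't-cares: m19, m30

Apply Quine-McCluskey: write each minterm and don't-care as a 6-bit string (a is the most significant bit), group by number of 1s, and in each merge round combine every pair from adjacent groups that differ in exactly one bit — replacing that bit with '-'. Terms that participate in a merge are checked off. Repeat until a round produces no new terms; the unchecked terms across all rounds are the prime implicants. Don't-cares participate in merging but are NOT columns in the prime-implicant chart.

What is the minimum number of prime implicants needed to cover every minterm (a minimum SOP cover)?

Round 0: 001001✓ 001010 001101✓ 001111✓ 010011 011000 011110 100010 100100 101000 101101✓ 110101✓ 111101✓
Round 1: -01101 001-01 0011-1 1-1101 11-101
PIs = {-01101, 001-01, 001010, 0011-1, 010011, 011000, 011110, 1-1101, 100010, 100100, 101000, 11-101}
Coverage chart:
  m9: 001-01 ←essential
  m10: 001010 ←essential
  m13: -01101,001-01,0011-1
  m15: 0011-1 ←essential
  m24: 011000 ←essential
  m34: 100010 ←essential
  m36: 100100 ←essential
  m40: 101000 ←essential
  m45: -01101,1-1101
  m53: 11-101 ←essential
  m61: 1-1101,11-101
Essential: 001-01, 001010, 0011-1, 011000, 100010, 100100, 101000, 11-101
Petrick residual → -01101
Min cover (9 terms): b'cde'f + a'b'ce'f + a'b'cd'ef' + a'b'cdf + a'bcd'e'f' + ab'c'd'ef' + ab'c'de'f' + ab'cd'e'f' + abde'f

9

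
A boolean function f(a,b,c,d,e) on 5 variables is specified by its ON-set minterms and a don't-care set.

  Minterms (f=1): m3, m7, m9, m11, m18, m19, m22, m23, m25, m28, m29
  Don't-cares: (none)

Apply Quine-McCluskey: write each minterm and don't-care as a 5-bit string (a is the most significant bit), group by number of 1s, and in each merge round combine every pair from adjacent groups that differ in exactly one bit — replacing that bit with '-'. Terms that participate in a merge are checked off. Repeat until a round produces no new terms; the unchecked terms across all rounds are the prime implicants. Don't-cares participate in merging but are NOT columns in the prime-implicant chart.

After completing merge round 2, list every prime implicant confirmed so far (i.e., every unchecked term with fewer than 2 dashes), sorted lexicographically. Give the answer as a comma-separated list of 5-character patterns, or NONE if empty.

-1001, 0-011, 010-1, 11-01, 1110-

Round 0: 00011✓ 00111✓ 01001✓ 01011✓ 10010✓ 10011✓ 10110✓ 10111✓ 11001✓ 11100✓ 11101✓
Round 1: -0011✓ -0111✓ -1001 0-011 00-11✓ 010-1 10-10✓ 10-11✓ 1001-✓ 1011-✓ 11-01 1110-
Round 2: -0-11 10-1-
PIs = {-0-11, -1001, 0-011, 010-1, 10-1-, 11-01, 1110-}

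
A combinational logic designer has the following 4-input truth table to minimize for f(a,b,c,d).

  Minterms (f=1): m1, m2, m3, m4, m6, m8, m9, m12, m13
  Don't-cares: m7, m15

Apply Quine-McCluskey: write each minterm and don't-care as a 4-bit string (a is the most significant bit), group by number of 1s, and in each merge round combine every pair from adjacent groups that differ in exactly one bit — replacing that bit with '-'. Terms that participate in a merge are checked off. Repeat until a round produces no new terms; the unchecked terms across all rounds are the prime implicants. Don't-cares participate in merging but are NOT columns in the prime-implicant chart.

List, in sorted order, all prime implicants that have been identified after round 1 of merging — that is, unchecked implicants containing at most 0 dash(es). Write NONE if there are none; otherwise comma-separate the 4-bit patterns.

NONE

[col 0] 0001*, 0010*, 0011*, 0100*, 0110*, 0111*, 1000*, 1001*, 1100*, 1101*, 1111*
[col 1] -001, -100, -111, 0-10*, 0-11*, 00-1, 001-*, 01-0, 011-*, 1-00*, 1-01*, 100-*, 11-1, 110-*
[col 2] 0-1-, 1-0-
Prime implicants: -001, -100, -111, 0-1-, 00-1, 01-0, 1-0-, 11-1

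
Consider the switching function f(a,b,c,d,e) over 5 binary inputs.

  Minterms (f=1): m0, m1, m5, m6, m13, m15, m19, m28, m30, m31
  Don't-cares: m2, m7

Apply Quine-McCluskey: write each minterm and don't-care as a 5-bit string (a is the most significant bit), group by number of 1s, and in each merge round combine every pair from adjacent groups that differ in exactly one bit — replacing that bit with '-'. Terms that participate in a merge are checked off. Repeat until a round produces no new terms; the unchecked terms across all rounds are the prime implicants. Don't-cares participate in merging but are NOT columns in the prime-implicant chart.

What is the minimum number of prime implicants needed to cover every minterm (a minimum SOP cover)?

6

size-2^0 implicants → 00000(✓)  00001(✓)  00010(✓)  00101(✓)  00110(✓)  00111(✓)  01101(✓)  01111(✓)  10011  11100(✓)  11110(✓)  11111(✓)
size-2^1 implicants → -1111  0-101(✓)  0-111(✓)  00-01  00-10  000-0  0000-  001-1(✓)  0011-  011-1(✓)  111-0  1111-
size-2^2 implicants → 0-1-1
Unchecked terms (primes): -1111, 0-1-1, 00-01, 00-10, 000-0, 0000-, 0011-, 10011, 111-0, 1111-
Minterm coverage:
  m0 ⊆ 000-0,0000-
  m1 ⊆ 00-01,0000-
  m5 ⊆ 0-1-1,00-01
  m6 ⊆ 00-10,0011-
  m13 ⊆ 0-1-1 [E]
  m15 ⊆ -1111,0-1-1
  m19 ⊆ 10011 [E]
  m28 ⊆ 111-0 [E]
  m30 ⊆ 111-0,1111-
  m31 ⊆ -1111,1111-
E = {0-1-1, 10011, 111-0}
Petrick residual → -1111, 00-10, 0000-
Cover = bcde + a'ce + a'b'de' + a'b'c'd' + ab'c'de + abce'  |cover|=6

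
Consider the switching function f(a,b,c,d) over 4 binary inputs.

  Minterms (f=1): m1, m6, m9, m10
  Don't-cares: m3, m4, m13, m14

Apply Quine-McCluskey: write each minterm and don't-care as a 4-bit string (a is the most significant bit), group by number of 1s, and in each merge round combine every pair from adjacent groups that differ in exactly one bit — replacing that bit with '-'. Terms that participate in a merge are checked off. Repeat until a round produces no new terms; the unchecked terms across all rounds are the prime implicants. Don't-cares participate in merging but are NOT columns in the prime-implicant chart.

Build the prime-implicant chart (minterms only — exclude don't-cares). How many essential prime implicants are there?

size-2^0 implicants → 0001(✓)  0011(✓)  0100(✓)  0110(✓)  1001(✓)  1010(✓)  1101(✓)  1110(✓)
size-2^1 implicants → -001  -110  00-1  01-0  1-01  1-10
Unchecked terms (primes): -001, -110, 00-1, 01-0, 1-01, 1-10
Minterm coverage:
  m1 ⊆ -001,00-1
  m6 ⊆ -110,01-0
  m9 ⊆ -001,1-01
  m10 ⊆ 1-10 [E]
E = {1-10}

1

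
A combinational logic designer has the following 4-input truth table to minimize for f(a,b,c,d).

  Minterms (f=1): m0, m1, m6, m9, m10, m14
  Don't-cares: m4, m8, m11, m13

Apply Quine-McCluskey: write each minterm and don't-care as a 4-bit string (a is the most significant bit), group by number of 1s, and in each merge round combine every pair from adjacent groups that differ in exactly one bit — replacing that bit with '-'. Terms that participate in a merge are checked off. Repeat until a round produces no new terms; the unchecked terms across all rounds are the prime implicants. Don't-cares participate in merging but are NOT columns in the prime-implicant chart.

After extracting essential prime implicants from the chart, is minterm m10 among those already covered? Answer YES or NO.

size-2^0 implicants → 0000(✓)  0001(✓)  0100(✓)  0110(✓)  1000(✓)  1001(✓)  1010(✓)  1011(✓)  1101(✓)  1110(✓)
size-2^1 implicants → -000(✓)  -001(✓)  -110  0-00  000-(✓)  01-0  1-01  1-10  10-0(✓)  10-1(✓)  100-(✓)  101-(✓)
size-2^2 implicants → -00-  10--
Unchecked terms (primes): -00-, -110, 0-00, 01-0, 1-01, 1-10, 10--
Minterm coverage:
  m0 ⊆ -00-,0-00
  m1 ⊆ -00- [E]
  m6 ⊆ -110,01-0
  m9 ⊆ -00-,1-01,10--
  m10 ⊆ 1-10,10--
  m14 ⊆ -110,1-10
E = {-00-}

NO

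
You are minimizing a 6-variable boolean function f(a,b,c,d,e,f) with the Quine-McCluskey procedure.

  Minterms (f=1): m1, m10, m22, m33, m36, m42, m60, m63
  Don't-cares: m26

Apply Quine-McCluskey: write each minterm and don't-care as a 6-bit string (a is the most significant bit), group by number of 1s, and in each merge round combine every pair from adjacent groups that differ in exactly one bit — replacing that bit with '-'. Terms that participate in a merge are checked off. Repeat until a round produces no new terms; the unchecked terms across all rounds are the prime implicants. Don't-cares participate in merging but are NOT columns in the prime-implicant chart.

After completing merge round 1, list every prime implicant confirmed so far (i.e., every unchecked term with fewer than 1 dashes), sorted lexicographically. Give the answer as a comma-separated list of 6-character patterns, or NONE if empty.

010110, 100100, 111100, 111111

[col 0] 000001*, 001010*, 010110, 011010*, 100001*, 100100, 101010*, 111100, 111111
[col 1] -00001, -01010, 0-1010
Prime implicants: -00001, -01010, 0-1010, 010110, 100100, 111100, 111111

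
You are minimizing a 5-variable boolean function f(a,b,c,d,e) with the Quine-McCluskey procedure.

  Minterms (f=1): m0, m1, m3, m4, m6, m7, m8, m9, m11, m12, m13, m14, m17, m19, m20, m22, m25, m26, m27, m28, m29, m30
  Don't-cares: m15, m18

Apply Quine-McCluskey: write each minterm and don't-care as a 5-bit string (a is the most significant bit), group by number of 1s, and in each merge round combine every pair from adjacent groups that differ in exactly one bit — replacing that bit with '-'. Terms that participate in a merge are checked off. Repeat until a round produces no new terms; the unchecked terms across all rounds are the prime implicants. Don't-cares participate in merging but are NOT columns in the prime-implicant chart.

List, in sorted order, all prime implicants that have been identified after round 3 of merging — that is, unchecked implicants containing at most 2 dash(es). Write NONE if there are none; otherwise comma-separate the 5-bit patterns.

[col 0] 00000*, 00001*, 00011*, 00100*, 00110*, 00111*, 01000*, 01001*, 01011*, 01100*, 01101*, 01110*, 01111*, 10001*, 10010*, 10011*, 10100*, 10110*, 11001*, 11010*, 11011*, 11100*, 11101*, 11110*
[col 1] -0001*, -0011*, -0100*, -0110*, -1001*, -1011*, -1100*, -1101*, -1110*, 0-000*, 0-001*, 0-011*, 0-100*, 0-110*, 0-111*, 00-00*, 00-11*, 000-1*, 0000-*, 001-0*, 0011-*, 01-00*, 01-01*, 01-11*, 010-1*, 0100-*, 011-0*, 011-1*, 0110-*, 0111-*, 1-001*, 1-010*, 1-011*, 1-100*, 1-110*, 10-10*, 100-1*, 1001-*, 101-0*, 11-01*, 11-10*, 110-1*, 1101-*, 111-0*, 1110-*
[col 2] --001*, --011*, --100*, --110*, -00-1*, -01-0*, -1-01, -10-1*, -11-0*, -110-, 0--00, 0--11, 0-0-1*, 0-00-, 0-1-0*, 0-11-, 01--1, 01-0-, 011--, 1--10, 1-0-1*, 1-01-, 1-1-0*
[col 3] --0-1, --1-0
Prime implicants: --0-1, --1-0, -1-01, -110-, 0--00, 0--11, 0-00-, 0-11-, 01--1, 01-0-, 011--, 1--10, 1-01-

-1-01, -110-, 0--00, 0--11, 0-00-, 0-11-, 01--1, 01-0-, 011--, 1--10, 1-01-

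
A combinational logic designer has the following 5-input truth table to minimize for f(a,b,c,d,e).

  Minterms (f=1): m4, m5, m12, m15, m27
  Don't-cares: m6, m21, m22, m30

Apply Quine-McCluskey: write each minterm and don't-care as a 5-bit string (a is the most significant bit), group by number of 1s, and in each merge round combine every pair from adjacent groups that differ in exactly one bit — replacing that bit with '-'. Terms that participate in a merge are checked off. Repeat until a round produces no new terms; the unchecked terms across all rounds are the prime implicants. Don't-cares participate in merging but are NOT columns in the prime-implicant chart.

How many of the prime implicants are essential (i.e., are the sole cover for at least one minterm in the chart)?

size-2^0 implicants → 00100(✓)  00101(✓)  00110(✓)  01100(✓)  01111  10101(✓)  10110(✓)  11011  11110(✓)
size-2^1 implicants → -0101  -0110  0-100  001-0  0010-  1-110
Unchecked terms (primes): -0101, -0110, 0-100, 001-0, 0010-, 01111, 1-110, 11011
Minterm coverage:
  m4 ⊆ 0-100,001-0,0010-
  m5 ⊆ -0101,0010-
  m12 ⊆ 0-100 [E]
  m15 ⊆ 01111 [E]
  m27 ⊆ 11011 [E]
E = {0-100, 01111, 11011}

3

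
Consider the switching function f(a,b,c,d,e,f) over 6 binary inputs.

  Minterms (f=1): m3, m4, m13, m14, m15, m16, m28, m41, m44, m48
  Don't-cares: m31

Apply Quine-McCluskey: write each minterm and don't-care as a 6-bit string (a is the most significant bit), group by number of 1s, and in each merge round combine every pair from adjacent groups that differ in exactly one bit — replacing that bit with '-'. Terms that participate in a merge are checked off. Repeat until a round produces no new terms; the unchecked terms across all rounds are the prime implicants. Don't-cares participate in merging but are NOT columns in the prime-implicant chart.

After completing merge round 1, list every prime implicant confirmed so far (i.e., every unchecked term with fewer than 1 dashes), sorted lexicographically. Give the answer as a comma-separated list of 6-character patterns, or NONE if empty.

000011, 000100, 011100, 101001, 101100

[col 0] 000011, 000100, 001101*, 001110*, 001111*, 010000*, 011100, 011111*, 101001, 101100, 110000*
[col 1] -10000, 0-1111, 0011-1, 00111-
Prime implicants: -10000, 0-1111, 000011, 000100, 0011-1, 00111-, 011100, 101001, 101100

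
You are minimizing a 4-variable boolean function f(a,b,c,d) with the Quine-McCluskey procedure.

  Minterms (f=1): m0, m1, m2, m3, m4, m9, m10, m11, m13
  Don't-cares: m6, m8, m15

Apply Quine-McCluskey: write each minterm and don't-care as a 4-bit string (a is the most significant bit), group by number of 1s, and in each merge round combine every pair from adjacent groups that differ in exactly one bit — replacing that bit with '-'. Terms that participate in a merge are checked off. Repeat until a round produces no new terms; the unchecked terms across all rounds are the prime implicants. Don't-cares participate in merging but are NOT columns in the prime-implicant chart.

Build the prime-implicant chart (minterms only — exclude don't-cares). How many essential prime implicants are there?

size-2^0 implicants → 0000(✓)  0001(✓)  0010(✓)  0011(✓)  0100(✓)  0110(✓)  1000(✓)  1001(✓)  1010(✓)  1011(✓)  1101(✓)  1111(✓)
size-2^1 implicants → -000(✓)  -001(✓)  -010(✓)  -011(✓)  0-00(✓)  0-10(✓)  00-0(✓)  00-1(✓)  000-(✓)  001-(✓)  01-0(✓)  1-01(✓)  1-11(✓)  10-0(✓)  10-1(✓)  100-(✓)  101-(✓)  11-1(✓)
size-2^2 implicants → -0-0(✓)  -0-1(✓)  -00-(✓)  -01-(✓)  0--0  00--(✓)  1--1  10--(✓)
size-2^3 implicants → -0--
Unchecked terms (primes): -0--, 0--0, 1--1
Minterm coverage:
  m0 ⊆ -0--,0--0
  m1 ⊆ -0-- [E]
  m2 ⊆ -0--,0--0
  m3 ⊆ -0-- [E]
  m4 ⊆ 0--0 [E]
  m9 ⊆ -0--,1--1
  m10 ⊆ -0-- [E]
  m11 ⊆ -0--,1--1
  m13 ⊆ 1--1 [E]
E = {-0--, 0--0, 1--1}

3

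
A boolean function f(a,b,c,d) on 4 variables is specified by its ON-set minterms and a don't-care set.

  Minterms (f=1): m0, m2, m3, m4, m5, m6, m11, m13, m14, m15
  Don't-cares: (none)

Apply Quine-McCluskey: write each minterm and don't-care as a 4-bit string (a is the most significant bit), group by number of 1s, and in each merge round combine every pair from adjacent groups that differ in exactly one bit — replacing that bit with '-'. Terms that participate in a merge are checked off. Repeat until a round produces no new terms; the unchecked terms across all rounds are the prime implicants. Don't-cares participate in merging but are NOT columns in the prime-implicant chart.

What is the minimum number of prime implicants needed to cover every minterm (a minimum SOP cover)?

4

Round 0: 0000✓ 0010✓ 0011✓ 0100✓ 0101✓ 0110✓ 1011✓ 1101✓ 1110✓ 1111✓
Round 1: -011 -101 -110 0-00✓ 0-10✓ 00-0✓ 001- 01-0✓ 010- 1-11 11-1 111-
Round 2: 0--0
PIs = {-011, -101, -110, 0--0, 001-, 010-, 1-11, 11-1, 111-}
Coverage chart:
  m0: 0--0 ←essential
  m2: 0--0,001-
  m3: -011,001-
  m4: 0--0,010-
  m5: -101,010-
  m6: -110,0--0
  m11: -011,1-11
  m13: -101,11-1
  m14: -110,111-
  m15: 1-11,11-1,111-
Essential: 0--0
Petrick residual → -011, -101, 111-
Min cover (4 terms): b'cd + bc'd + a'd' + abc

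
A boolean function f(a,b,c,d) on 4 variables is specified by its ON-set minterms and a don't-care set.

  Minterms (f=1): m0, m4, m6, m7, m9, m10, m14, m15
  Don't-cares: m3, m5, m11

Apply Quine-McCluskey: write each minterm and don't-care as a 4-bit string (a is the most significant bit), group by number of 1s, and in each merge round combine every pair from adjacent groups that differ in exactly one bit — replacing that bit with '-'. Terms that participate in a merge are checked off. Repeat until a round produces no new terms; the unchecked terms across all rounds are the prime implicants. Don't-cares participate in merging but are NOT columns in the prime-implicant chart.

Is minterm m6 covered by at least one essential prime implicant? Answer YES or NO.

NO

Round 0: 0000✓ 0011✓ 0100✓ 0101✓ 0110✓ 0111✓ 1001✓ 1010✓ 1011✓ 1110✓ 1111✓
Round 1: -011✓ -110✓ -111✓ 0-00 0-11✓ 01-0✓ 01-1✓ 010-✓ 011-✓ 1-10✓ 1-11✓ 10-1 101-✓ 111-✓
Round 2: --11 -11- 01-- 1-1-
PIs = {--11, -11-, 0-00, 01--, 1-1-, 10-1}
Coverage chart:
  m0: 0-00 ←essential
  m4: 0-00,01--
  m6: -11-,01--
  m7: --11,-11-,01--
  m9: 10-1 ←essential
  m10: 1-1- ←essential
  m14: -11-,1-1-
  m15: --11,-11-,1-1-
Essential: 0-00, 1-1-, 10-1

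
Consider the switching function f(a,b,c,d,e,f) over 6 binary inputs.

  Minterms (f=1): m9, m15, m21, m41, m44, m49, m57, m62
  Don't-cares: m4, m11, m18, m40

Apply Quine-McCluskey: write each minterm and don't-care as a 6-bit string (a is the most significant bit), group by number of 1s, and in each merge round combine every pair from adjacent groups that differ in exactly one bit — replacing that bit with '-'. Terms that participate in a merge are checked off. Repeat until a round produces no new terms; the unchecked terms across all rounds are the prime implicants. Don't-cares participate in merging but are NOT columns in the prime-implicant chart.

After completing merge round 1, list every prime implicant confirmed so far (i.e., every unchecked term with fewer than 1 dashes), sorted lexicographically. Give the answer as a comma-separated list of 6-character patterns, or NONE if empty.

Round 0: 000100 001001✓ 001011✓ 001111✓ 010010 010101 101000✓ 101001✓ 101100✓ 110001✓ 111001✓ 111110
Round 1: -01001 001-11 0010-1 1-1001 101-00 10100- 11-001
PIs = {-01001, 000100, 001-11, 0010-1, 010010, 010101, 1-1001, 101-00, 10100-, 11-001, 111110}

000100, 010010, 010101, 111110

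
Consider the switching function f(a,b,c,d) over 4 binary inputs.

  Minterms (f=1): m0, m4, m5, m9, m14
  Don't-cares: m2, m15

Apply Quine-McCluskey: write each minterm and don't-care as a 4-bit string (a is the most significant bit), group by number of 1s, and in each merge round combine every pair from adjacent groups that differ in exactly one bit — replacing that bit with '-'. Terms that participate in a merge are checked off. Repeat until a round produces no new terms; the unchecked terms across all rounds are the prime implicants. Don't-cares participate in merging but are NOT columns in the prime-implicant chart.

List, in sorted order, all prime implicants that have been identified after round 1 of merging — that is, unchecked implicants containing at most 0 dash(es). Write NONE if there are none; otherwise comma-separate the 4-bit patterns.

size-2^0 implicants → 0000(✓)  0010(✓)  0100(✓)  0101(✓)  1001  1110(✓)  1111(✓)
size-2^1 implicants → 0-00  00-0  010-  111-
Unchecked terms (primes): 0-00, 00-0, 010-, 1001, 111-

1001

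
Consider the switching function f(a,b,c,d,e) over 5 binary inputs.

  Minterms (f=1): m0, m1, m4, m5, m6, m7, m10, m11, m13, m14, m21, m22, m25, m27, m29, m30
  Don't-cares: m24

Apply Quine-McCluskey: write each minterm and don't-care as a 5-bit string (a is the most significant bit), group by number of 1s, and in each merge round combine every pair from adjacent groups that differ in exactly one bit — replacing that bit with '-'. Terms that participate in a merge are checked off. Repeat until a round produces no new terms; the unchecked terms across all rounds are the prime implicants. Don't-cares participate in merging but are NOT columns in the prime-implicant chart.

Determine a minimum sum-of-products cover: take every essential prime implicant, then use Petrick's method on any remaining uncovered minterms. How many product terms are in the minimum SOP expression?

6

Round 0: 00000✓ 00001✓ 00100✓ 00101✓ 00110✓ 00111✓ 01010✓ 01011✓ 01101✓ 01110✓ 10101✓ 10110✓ 11000✓ 11001✓ 11011✓ 11101✓ 11110✓
Round 1: -0101✓ -0110✓ -1011 -1101✓ -1110✓ 0-101✓ 0-110✓ 00-00✓ 00-01✓ 0000-✓ 001-0✓ 001-1✓ 0010-✓ 0011-✓ 01-10 0101- 1-101✓ 1-110✓ 11-01 110-1 1100-
Round 2: --101 --110 00-0- 001--
PIs = {--101, --110, -1011, 00-0-, 001--, 01-10, 0101-, 11-01, 110-1, 1100-}
Coverage chart:
  m0: 00-0- ←essential
  m1: 00-0- ←essential
  m4: 00-0-,001--
  m5: --101,00-0-,001--
  m6: --110,001--
  m7: 001-- ←essential
  m10: 01-10,0101-
  m11: -1011,0101-
  m13: --101 ←essential
  m14: --110,01-10
  m21: --101 ←essential
  m22: --110 ←essential
  m25: 11-01,110-1,1100-
  m27: -1011,110-1
  m29: --101,11-01
  m30: --110 ←essential
Essential: --101, --110, 00-0-, 001--
Petrick residual → 0101-, 110-1
Min cover (6 terms): cd'e + cde' + a'b'd' + a'b'c + a'bc'd + abc'e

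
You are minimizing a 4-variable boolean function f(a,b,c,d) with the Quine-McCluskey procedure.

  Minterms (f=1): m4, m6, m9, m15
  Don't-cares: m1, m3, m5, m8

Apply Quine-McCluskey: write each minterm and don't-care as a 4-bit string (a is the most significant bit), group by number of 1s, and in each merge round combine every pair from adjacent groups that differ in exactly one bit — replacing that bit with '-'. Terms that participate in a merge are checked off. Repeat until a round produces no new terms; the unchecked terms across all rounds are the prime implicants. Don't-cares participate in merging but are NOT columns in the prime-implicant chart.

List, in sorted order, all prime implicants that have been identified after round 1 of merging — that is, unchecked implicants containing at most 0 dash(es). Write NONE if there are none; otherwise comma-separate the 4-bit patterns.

1111

size-2^0 implicants → 0001(✓)  0011(✓)  0100(✓)  0101(✓)  0110(✓)  1000(✓)  1001(✓)  1111
size-2^1 implicants → -001  0-01  00-1  01-0  010-  100-
Unchecked terms (primes): -001, 0-01, 00-1, 01-0, 010-, 100-, 1111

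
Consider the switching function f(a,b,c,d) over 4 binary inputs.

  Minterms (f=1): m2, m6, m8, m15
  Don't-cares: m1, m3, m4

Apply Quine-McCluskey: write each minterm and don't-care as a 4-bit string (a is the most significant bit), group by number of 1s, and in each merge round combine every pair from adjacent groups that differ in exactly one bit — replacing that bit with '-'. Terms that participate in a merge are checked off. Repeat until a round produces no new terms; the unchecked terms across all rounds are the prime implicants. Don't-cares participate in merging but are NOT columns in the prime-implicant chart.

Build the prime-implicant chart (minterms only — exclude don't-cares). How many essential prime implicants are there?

2

size-2^0 implicants → 0001(✓)  0010(✓)  0011(✓)  0100(✓)  0110(✓)  1000  1111
size-2^1 implicants → 0-10  00-1  001-  01-0
Unchecked terms (primes): 0-10, 00-1, 001-, 01-0, 1000, 1111
Minterm coverage:
  m2 ⊆ 0-10,001-
  m6 ⊆ 0-10,01-0
  m8 ⊆ 1000 [E]
  m15 ⊆ 1111 [E]
E = {1000, 1111}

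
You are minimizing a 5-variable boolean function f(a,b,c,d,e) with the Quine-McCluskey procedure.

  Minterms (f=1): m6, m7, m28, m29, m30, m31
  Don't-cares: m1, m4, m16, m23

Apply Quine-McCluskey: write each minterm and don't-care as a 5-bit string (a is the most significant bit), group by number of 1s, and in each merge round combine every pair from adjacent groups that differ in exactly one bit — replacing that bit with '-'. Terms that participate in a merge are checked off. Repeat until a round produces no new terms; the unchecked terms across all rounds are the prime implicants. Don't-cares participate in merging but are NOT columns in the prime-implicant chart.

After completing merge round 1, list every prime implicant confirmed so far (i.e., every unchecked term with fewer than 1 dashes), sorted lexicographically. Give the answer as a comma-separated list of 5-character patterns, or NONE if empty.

size-2^0 implicants → 00001  00100(✓)  00110(✓)  00111(✓)  10000  10111(✓)  11100(✓)  11101(✓)  11110(✓)  11111(✓)
size-2^1 implicants → -0111  001-0  0011-  1-111  111-0(✓)  111-1(✓)  1110-(✓)  1111-(✓)
size-2^2 implicants → 111--
Unchecked terms (primes): -0111, 00001, 001-0, 0011-, 1-111, 10000, 111--

00001, 10000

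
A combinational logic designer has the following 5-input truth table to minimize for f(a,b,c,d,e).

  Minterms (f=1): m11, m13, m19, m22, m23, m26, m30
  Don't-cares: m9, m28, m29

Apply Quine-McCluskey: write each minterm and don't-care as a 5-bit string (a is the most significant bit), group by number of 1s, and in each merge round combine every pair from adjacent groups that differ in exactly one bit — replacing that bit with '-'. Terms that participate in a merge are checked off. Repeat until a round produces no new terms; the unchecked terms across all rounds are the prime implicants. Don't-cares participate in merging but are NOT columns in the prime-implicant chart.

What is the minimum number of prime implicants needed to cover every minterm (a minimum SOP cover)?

Round 0: 01001✓ 01011✓ 01101✓ 10011✓ 10110✓ 10111✓ 11010✓ 11100✓ 11101✓ 11110✓
Round 1: -1101 01-01 010-1 1-110 10-11 1011- 11-10 111-0 1110-
PIs = {-1101, 01-01, 010-1, 1-110, 10-11, 1011-, 11-10, 111-0, 1110-}
Coverage chart:
  m11: 010-1 ←essential
  m13: -1101,01-01
  m19: 10-11 ←essential
  m22: 1-110,1011-
  m23: 10-11,1011-
  m26: 11-10 ←essential
  m30: 1-110,11-10,111-0
Essential: 010-1, 10-11, 11-10
Petrick residual → -1101, 1-110
Min cover (5 terms): bcd'e + a'bc'e + acde' + ab'de + abde'

5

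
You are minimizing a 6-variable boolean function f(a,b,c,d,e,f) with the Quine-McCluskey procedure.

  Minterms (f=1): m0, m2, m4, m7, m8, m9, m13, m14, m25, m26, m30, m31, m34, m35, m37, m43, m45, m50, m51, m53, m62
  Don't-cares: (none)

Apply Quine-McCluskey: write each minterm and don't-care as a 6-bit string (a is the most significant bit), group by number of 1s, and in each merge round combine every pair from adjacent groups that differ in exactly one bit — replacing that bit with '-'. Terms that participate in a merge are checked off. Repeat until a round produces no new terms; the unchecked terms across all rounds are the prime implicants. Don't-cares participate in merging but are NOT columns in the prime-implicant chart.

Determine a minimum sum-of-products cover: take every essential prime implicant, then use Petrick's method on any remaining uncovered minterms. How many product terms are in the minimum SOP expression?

13

size-2^0 implicants → 000000(✓)  000010(✓)  000100(✓)  000111  001000(✓)  001001(✓)  001101(✓)  001110(✓)  011001(✓)  011010(✓)  011110(✓)  011111(✓)  100010(✓)  100011(✓)  100101(✓)  101011(✓)  101101(✓)  110010(✓)  110011(✓)  110101(✓)  111110(✓)
size-2^1 implicants → -00010  -01101  -11110  0-1001  0-1110  00-000  000-00  0000-0  001-01  00100-  011-10  01111-  1-0010(✓)  1-0011(✓)  1-0101  10-011  10-101  10001-(✓)  11001-(✓)
size-2^2 implicants → 1-001-
Unchecked terms (primes): -00010, -01101, -11110, 0-1001, 0-1110, 00-000, 000-00, 0000-0, 000111, 001-01, 00100-, 011-10, 01111-, 1-001-, 1-0101, 10-011, 10-101
Minterm coverage:
  m0 ⊆ 00-000,000-00,0000-0
  m2 ⊆ -00010,0000-0
  m4 ⊆ 000-00 [E]
  m7 ⊆ 000111 [E]
  m8 ⊆ 00-000,00100-
  m9 ⊆ 0-1001,001-01,00100-
  m13 ⊆ -01101,001-01
  m14 ⊆ 0-1110 [E]
  m25 ⊆ 0-1001 [E]
  m26 ⊆ 011-10 [E]
  m30 ⊆ -11110,0-1110,011-10,01111-
  m31 ⊆ 01111- [E]
  m34 ⊆ -00010,1-001-
  m35 ⊆ 1-001-,10-011
  m37 ⊆ 1-0101,10-101
  m43 ⊆ 10-011 [E]
  m45 ⊆ -01101,10-101
  m50 ⊆ 1-001- [E]
  m51 ⊆ 1-001- [E]
  m53 ⊆ 1-0101 [E]
  m62 ⊆ -11110 [E]
E = {-11110, 0-1001, 0-1110, 000-00, 000111, 011-10, 01111-, 1-001-, 1-0101, 10-011}
Petrick residual → -00010, -01101, 00-000
Cover = b'c'd'ef' + b'cde'f + bcdef' + a'cd'e'f + a'cdef' + a'b'd'e'f' + a'b'c'e'f' + a'b'c'def + a'bcef' + a'bcde + ac'd'e + ac'de'f + ab'd'ef  |cover|=13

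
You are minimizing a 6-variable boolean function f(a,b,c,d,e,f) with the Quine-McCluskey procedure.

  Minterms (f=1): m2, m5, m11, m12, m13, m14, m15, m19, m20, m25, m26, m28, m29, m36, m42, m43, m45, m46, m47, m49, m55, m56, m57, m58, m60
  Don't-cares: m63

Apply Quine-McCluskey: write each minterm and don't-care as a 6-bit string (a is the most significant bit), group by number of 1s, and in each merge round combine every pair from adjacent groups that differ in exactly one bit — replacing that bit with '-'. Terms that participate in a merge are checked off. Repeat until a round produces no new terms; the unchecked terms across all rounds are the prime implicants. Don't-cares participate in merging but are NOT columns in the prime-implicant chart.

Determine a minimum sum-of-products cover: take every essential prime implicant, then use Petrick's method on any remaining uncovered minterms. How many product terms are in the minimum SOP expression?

[col 0] 000010, 000101*, 001011*, 001100*, 001101*, 001110*, 001111*, 010011, 010100*, 011001*, 011010*, 011100*, 011101*, 100100, 101010*, 101011*, 101101*, 101110*, 101111*, 110001*, 110111*, 111000*, 111001*, 111010*, 111100*, 111111*
[col 1] -01011*, -01101*, -01110*, -01111*, -11001, -11010, -11100, 0-1100*, 0-1101*, 00-101, 001-11*, 0011-0*, 0011-1*, 00110-*, 00111-*, 01-100, 011-01, 01110-*, 1-1010, 1-1111, 101-10*, 101-11*, 10101-*, 1011-1*, 10111-*, 11-001, 11-111, 111-00, 1110-0, 11100-
[col 2] -01-11, -011-1, -0111-, 0-110-, 0011--, 101-1-
Prime implicants: -01-11, -011-1, -0111-, -11001, -11010, -11100, 0-110-, 00-101, 000010, 0011--, 01-100, 010011, 011-01, 1-1010, 1-1111, 100100, 101-1-, 11-001, 11-111, 111-00, 1110-0, 11100-
PI chart (minterm → PIs covering it):
  2 | 000010  (sole → essential)
  5 | 00-101  (sole → essential)
  11 | -01-11  (sole → essential)
  12 | 0-110-,0011--
  13 | -011-1,0-110-,00-101,0011--
  14 | -0111-,0011--
  15 | -01-11,-011-1,-0111-,0011--
  19 | 010011  (sole → essential)
  20 | 01-100  (sole → essential)
  25 | -11001,011-01
  26 | -11010  (sole → essential)
  28 | -11100,0-110-,01-100
  29 | 0-110-,011-01
  36 | 100100  (sole → essential)
  42 | 1-1010,101-1-
  43 | -01-11,101-1-
  45 | -011-1  (sole → essential)
  46 | -0111-,101-1-
  47 | -01-11,-011-1,-0111-,1-1111,101-1-
  49 | 11-001  (sole → essential)
  55 | 11-111  (sole → essential)
  56 | 111-00,1110-0,11100-
  57 | -11001,11-001,11100-
  58 | -11010,1-1010,1110-0
  60 | -11100,111-00
Essential prime implicants: -01-11, -011-1, -11010, 00-101, 000010, 01-100, 010011, 100100, 11-001, 11-111
Petrick residual → 0011--, 011-01, 101-1-, 111-00
Minimum SOP uses 14 PIs: b'cef + b'cdf + bcd'ef' + a'b'de'f + a'b'c'd'ef' + a'b'cd + a'bde'f' + a'bc'd'ef + a'bce'f + ab'c'de'f' + ab'ce + abd'e'f + abdef + abce'f'

14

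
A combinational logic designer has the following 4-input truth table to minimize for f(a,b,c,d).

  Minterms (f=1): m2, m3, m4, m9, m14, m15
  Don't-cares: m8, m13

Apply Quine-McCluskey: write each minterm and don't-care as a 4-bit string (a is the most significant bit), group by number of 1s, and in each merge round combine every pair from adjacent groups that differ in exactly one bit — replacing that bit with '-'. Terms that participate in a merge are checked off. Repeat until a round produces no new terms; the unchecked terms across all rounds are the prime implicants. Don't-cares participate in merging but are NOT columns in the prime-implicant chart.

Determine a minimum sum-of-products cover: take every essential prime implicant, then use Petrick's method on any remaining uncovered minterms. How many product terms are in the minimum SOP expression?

size-2^0 implicants → 0010(✓)  0011(✓)  0100  1000(✓)  1001(✓)  1101(✓)  1110(✓)  1111(✓)
size-2^1 implicants → 001-  1-01  100-  11-1  111-
Unchecked terms (primes): 001-, 0100, 1-01, 100-, 11-1, 111-
Minterm coverage:
  m2 ⊆ 001- [E]
  m3 ⊆ 001- [E]
  m4 ⊆ 0100 [E]
  m9 ⊆ 1-01,100-
  m14 ⊆ 111- [E]
  m15 ⊆ 11-1,111-
E = {001-, 0100, 111-}
Petrick residual → 1-01
Cover = a'b'c + a'bc'd' + ac'd + abc  |cover|=4

4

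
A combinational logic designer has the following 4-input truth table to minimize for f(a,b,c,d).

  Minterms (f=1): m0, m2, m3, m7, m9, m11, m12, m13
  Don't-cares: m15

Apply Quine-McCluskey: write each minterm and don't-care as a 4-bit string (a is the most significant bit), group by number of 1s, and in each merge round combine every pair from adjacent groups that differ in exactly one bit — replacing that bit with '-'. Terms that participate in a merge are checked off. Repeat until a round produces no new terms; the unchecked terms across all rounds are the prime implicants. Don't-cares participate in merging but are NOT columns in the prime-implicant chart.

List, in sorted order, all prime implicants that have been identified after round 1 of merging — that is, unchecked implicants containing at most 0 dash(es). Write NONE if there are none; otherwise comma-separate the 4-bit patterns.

[col 0] 0000*, 0010*, 0011*, 0111*, 1001*, 1011*, 1100*, 1101*, 1111*
[col 1] -011*, -111*, 0-11*, 00-0, 001-, 1-01*, 1-11*, 10-1*, 11-1*, 110-
[col 2] --11, 1--1
Prime implicants: --11, 00-0, 001-, 1--1, 110-

NONE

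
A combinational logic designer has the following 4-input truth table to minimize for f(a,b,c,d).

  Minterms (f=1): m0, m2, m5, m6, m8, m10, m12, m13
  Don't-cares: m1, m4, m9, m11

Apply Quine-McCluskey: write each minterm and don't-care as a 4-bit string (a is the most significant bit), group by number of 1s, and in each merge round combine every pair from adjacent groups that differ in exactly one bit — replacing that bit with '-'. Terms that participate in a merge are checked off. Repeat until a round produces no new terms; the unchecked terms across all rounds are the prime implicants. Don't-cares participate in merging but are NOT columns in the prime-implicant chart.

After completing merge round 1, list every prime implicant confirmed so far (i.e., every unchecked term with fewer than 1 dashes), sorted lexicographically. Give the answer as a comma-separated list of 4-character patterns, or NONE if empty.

NONE

size-2^0 implicants → 0000(✓)  0001(✓)  0010(✓)  0100(✓)  0101(✓)  0110(✓)  1000(✓)  1001(✓)  1010(✓)  1011(✓)  1100(✓)  1101(✓)
size-2^1 implicants → -000(✓)  -001(✓)  -010(✓)  -100(✓)  -101(✓)  0-00(✓)  0-01(✓)  0-10(✓)  00-0(✓)  000-(✓)  01-0(✓)  010-(✓)  1-00(✓)  1-01(✓)  10-0(✓)  10-1(✓)  100-(✓)  101-(✓)  110-(✓)
size-2^2 implicants → --00(✓)  --01(✓)  -0-0  -00-(✓)  -10-(✓)  0--0  0-0-(✓)  1-0-(✓)  10--
size-2^3 implicants → --0-
Unchecked terms (primes): --0-, -0-0, 0--0, 10--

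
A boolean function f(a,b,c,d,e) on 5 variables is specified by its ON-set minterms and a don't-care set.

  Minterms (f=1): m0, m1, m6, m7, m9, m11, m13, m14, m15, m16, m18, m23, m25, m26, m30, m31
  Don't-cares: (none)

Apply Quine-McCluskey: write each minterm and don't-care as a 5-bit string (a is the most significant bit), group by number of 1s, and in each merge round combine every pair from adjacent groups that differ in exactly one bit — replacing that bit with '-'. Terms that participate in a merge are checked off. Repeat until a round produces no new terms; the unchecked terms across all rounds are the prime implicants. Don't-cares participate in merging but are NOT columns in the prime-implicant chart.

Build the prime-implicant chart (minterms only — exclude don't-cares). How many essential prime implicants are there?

Round 0: 00000✓ 00001✓ 00110✓ 00111✓ 01001✓ 01011✓ 01101✓ 01110✓ 01111✓ 10000✓ 10010✓ 10111✓ 11001✓ 11010✓ 11110✓ 11111✓
Round 1: -0000 -0111✓ -1001 -1110✓ -1111✓ 0-001 0-110✓ 0-111✓ 0000- 0011-✓ 01-01✓ 01-11✓ 010-1✓ 011-1✓ 0111-✓ 1-010 1-111✓ 100-0 11-10 1111-✓
Round 2: --111 -111- 0-11- 01--1
PIs = {--111, -0000, -1001, -111-, 0-001, 0-11-, 0000-, 01--1, 1-010, 100-0, 11-10}
Coverage chart:
  m0: -0000,0000-
  m1: 0-001,0000-
  m6: 0-11- ←essential
  m7: --111,0-11-
  m9: -1001,0-001,01--1
  m11: 01--1 ←essential
  m13: 01--1 ←essential
  m14: -111-,0-11-
  m15: --111,-111-,0-11-,01--1
  m16: -0000,100-0
  m18: 1-010,100-0
  m23: --111 ←essential
  m25: -1001 ←essential
  m26: 1-010,11-10
  m30: -111-,11-10
  m31: --111,-111-
Essential: --111, -1001, 0-11-, 01--1

4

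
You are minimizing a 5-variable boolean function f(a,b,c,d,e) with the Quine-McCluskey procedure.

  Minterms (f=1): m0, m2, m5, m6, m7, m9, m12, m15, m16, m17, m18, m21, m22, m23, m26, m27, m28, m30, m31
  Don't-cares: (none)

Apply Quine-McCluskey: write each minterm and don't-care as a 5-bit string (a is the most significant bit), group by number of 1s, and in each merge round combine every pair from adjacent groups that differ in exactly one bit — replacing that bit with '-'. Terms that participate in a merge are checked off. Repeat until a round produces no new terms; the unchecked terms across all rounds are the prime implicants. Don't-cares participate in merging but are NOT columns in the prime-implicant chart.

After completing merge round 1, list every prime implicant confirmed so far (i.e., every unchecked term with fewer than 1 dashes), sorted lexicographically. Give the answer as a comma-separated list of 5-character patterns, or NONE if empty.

01001

[col 0] 00000*, 00010*, 00101*, 00110*, 00111*, 01001, 01100*, 01111*, 10000*, 10001*, 10010*, 10101*, 10110*, 10111*, 11010*, 11011*, 11100*, 11110*, 11111*
[col 1] -0000*, -0010*, -0101*, -0110*, -0111*, -1100, -1111*, 0-111*, 00-10*, 000-0*, 001-1*, 0011-*, 1-010*, 1-110*, 1-111*, 10-01, 10-10*, 100-0*, 1000-, 101-1*, 1011-*, 11-10*, 11-11*, 1101-*, 111-0, 1111-*
[col 2] --111, -0-10, -00-0, -01-1, -011-, 1--10, 1-11-, 11-1-
Prime implicants: --111, -0-10, -00-0, -01-1, -011-, -1100, 01001, 1--10, 1-11-, 10-01, 1000-, 11-1-, 111-0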